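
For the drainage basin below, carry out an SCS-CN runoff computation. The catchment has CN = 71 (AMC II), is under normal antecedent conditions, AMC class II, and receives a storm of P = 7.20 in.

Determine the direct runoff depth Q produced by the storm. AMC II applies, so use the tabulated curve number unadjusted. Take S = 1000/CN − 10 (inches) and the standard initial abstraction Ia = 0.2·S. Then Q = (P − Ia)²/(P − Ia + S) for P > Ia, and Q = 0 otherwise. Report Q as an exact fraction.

Q = 1283689/329795 in ≈ 3.892 in

Average conditions: CN = 71 (no AMC adjustment).
Retention S: 1000/CN − 10 with CN=71.000 → S = 290/71 ≈ 4.085 in
Ia = 0.2·(290/71) = 58/71 in ≈ 0.817 in
Excess rainfall: 7.200 − 0.817 = 6.383 in; P > Ia so Q > 0
Q = (2266/355)²/((2266/355) + 290/71) = (5134756/126025)/(3716/355) = 1283689/329795 in ≈ 3.892 in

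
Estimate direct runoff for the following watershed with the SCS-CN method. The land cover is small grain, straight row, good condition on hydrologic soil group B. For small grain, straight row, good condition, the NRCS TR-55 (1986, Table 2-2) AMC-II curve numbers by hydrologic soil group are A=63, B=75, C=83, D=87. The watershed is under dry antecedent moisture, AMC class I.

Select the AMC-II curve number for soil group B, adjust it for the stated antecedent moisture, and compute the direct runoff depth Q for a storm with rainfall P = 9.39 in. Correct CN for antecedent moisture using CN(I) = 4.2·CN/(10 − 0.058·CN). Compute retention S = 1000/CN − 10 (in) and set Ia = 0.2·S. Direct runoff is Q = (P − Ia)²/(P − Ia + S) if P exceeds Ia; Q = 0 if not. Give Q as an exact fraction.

Q = 2416410649/624689100 in ≈ 3.868 in

NRCS table: small grain, straight row, good condition, soil group B → CN(II) = 75
Adjust CN=75 to AMC I: 4.2·75/(10 − 0.058·75) → 315 ÷ (113/20) = 6300/113 ≈ 55.752
Max retention: S = 1000/(6300/113) − 10 = 500/63 in (≈ 7.937 in)
Initial abstraction Ia = S/5 = (500/63)/5 = 100/63 ≈ 1.587 in
Excess rainfall: 9.390 − 1.587 = 7.803 in; P > Ia so Q > 0
Runoff Q = (P−Ia)²/(P−Ia+S) = (7.803)²/(7.803+7.937) = 2416410649/624689100 ≈ 3.868 in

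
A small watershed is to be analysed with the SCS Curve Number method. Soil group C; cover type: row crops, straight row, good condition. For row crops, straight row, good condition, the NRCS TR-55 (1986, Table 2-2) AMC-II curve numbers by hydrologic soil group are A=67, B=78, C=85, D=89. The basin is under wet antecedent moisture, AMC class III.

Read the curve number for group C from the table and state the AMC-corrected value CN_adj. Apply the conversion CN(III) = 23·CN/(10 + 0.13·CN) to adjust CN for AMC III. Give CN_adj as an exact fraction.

NRCS table: row crops, straight row, good condition, soil group C → CN(II) = 85
Adjust CN=85 to AMC III: 23·85/(10 + 0.13·85) → 1955 ÷ (421/20) = 39100/421 ≈ 92.874

CN_adj = 39100/421 ≈ 92.874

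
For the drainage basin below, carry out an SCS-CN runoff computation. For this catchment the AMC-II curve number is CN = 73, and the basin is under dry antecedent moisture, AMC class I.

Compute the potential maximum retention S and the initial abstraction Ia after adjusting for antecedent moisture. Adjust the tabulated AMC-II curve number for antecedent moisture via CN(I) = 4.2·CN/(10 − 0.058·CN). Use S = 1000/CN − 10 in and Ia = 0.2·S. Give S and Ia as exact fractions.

Adjust CN=73 to AMC I: 4.2·73/(10 − 0.058·73) → (1533/5) ÷ (2883/500) = 51100/961 ≈ 53.174
Retention S: 1000/CN − 10 with CN=53.174 → S = 4500/511 ≈ 8.806 in
Initial abstraction Ia = S/5 = (4500/511)/5 = 900/511 ≈ 1.761 in

S = 4500/511 in ≈ 8.806 in; Ia = 900/511 in ≈ 1.761 in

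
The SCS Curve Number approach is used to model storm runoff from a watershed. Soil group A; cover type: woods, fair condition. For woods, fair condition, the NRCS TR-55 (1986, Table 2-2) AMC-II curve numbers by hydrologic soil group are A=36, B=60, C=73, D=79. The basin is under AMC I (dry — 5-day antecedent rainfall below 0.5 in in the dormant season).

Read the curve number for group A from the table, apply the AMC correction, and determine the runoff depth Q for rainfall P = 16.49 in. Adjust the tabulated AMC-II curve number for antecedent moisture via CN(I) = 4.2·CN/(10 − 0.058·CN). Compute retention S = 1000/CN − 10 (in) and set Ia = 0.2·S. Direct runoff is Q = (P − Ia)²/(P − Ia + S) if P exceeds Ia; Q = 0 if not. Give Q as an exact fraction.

Q = 23001058921/17986392900 in ≈ 1.279 in

NRCS table: woods, fair condition, soil group A → CN(II) = 36
Adjust CN=36 to AMC I: 4.2·36/(10 − 0.058·36) → (756/5) ÷ (989/125) = 18900/989 ≈ 19.110
S = 1000/(18900/989) − 10 = 8000/189 in ≈ 42.328 in
Ia = 0.2S: 0.2·42.328 = 8.466 in (exactly 1600/189)
Since P=16.490 > Ia=8.466: effective rainfall P−Ia = 151661/18900 in
Q = (151661/18900)²/((151661/18900) + 8000/189) = (23001058921/357210000)/(951661/18900) = 23001058921/17986392900 in ≈ 1.279 in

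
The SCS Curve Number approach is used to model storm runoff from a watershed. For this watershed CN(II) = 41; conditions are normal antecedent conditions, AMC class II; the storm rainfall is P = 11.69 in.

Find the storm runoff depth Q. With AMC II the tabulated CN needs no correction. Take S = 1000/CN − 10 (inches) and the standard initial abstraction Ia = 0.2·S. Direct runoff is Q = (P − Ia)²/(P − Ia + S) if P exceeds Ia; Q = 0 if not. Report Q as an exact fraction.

Q = 1305304641/390028900 in ≈ 3.347 in

Average conditions: CN = 41 (no AMC adjustment).
S = 1000/41 − 10 = 590/41 in ≈ 14.390 in
Initial abstraction Ia = S/5 = (590/41)/5 = 118/41 ≈ 2.878 in
P − Ia = 11.690 − 2.878 = 36129/4100 ≈ 8.812 in (> 0, runoff occurs)
Q = (36129/4100)²/((36129/4100) + 590/41) = (1305304641/16810000)/(95129/4100) = 1305304641/390028900 in ≈ 3.347 in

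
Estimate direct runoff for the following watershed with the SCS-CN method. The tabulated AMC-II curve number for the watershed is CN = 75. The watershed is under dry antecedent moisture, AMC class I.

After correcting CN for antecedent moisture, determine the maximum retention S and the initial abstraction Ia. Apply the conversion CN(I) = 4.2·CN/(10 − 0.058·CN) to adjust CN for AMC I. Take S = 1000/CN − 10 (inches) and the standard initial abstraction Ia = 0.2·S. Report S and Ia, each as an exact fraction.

Adjust CN=75 to AMC I: 4.2·75/(10 − 0.058·75) → 315 ÷ (113/20) = 6300/113 ≈ 55.752
Max retention: S = 1000/(6300/113) − 10 = 500/63 in (≈ 7.937 in)
Initial abstraction Ia = S/5 = (500/63)/5 = 100/63 ≈ 1.587 in

S = 500/63 in ≈ 7.937 in; Ia = 100/63 in ≈ 1.587 in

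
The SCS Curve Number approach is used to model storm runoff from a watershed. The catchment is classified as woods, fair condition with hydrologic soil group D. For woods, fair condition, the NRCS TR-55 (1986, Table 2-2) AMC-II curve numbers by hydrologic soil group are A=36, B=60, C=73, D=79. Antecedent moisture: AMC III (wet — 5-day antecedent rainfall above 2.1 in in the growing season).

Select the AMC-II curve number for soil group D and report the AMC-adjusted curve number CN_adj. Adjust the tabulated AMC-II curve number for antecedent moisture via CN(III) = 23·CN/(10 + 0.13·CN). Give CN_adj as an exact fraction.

CN_adj = 181700/2027 ≈ 89.640

NRCS table: woods, fair condition, soil group D → CN(II) = 79
Adjust CN=79 to AMC III: 23·79/(10 + 0.13·79) → 1817 ÷ (2027/100) = 181700/2027 ≈ 89.640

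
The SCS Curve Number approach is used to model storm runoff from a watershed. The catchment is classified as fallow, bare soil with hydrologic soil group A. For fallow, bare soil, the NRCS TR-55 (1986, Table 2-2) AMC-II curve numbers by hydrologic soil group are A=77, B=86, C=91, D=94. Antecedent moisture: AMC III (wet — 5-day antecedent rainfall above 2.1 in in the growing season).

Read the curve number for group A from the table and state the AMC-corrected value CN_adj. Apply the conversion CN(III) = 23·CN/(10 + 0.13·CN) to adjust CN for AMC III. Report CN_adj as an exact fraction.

CN_adj = 7700/87 ≈ 88.506

NRCS table: fallow, bare soil, soil group A → CN(II) = 77
CN(III) from CN(II)=77: (23·77)/(10 + 0.13·77) = 7700/87 ≈ 88.506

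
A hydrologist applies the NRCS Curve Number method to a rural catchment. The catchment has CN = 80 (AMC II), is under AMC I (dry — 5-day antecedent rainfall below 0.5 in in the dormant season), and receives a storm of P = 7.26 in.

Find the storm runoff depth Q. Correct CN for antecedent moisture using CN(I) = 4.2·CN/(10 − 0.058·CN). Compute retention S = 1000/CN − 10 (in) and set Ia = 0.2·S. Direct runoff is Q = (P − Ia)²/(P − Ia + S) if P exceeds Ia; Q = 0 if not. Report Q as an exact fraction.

Dry (AMC I): CN(I) = 4.2·80/(10 − 0.058·80) = 336/(134/25) = 4200/67 ≈ 62.687
S = 1000/(4200/67) − 10 = 125/21 in ≈ 5.952 in
Initial abstraction Ia = S/5 = (125/21)/5 = 25/21 ≈ 1.190 in
Since P=7.260 > Ia=1.190: effective rainfall P−Ia = 6373/1050 in
Q = (6373/1050)²/((6373/1050) + 125/21) = (40615129/1102500)/(12623/1050) = 40615129/13254150 in ≈ 3.064 in

Q = 40615129/13254150 in ≈ 3.064 in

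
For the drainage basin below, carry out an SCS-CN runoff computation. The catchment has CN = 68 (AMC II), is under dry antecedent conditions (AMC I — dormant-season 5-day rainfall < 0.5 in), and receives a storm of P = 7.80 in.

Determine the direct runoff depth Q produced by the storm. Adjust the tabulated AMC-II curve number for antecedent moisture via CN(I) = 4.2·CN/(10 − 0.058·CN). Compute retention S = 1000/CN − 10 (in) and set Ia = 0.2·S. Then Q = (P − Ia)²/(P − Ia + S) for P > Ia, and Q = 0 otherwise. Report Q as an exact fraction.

Dry (AMC I): CN(I) = 4.2·68/(10 − 0.058·68) = (1428/5)/(757/125) = 35700/757 ≈ 47.160
Retention S: 1000/CN − 10 with CN=47.160 → S = 4000/357 ≈ 11.204 in
Ia = 0.2·(4000/357) = 800/357 in ≈ 2.241 in
Excess rainfall: 7.800 − 2.241 = 5.559 in; P > Ia so Q > 0
Q = (9923/1785)²/((9923/1785) + 4000/357) = (98465929/3186225)/(29923/1785) = 98465929/53412555 in ≈ 1.843 in

Q = 98465929/53412555 in ≈ 1.843 in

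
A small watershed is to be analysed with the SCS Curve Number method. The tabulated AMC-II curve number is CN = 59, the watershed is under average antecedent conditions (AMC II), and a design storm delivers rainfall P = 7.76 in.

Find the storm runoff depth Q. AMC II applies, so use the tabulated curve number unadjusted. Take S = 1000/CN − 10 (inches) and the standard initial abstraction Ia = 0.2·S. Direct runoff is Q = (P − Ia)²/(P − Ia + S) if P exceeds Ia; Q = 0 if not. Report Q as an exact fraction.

CN(II) = 59; AMC II needs no correction.
Max retention: S = 1000/59 − 10 = 410/59 in (≈ 6.949 in)
Ia = 0.2S: 0.2·6.949 = 1.390 in (exactly 82/59)
Excess rainfall: 7.760 − 1.390 = 6.370 in; P > Ia so Q > 0
Q: (9396/1475)² ÷ (19646/1475) = 44142408/14488925 in (≈ 3.047 in)

Q = 44142408/14488925 in ≈ 3.047 in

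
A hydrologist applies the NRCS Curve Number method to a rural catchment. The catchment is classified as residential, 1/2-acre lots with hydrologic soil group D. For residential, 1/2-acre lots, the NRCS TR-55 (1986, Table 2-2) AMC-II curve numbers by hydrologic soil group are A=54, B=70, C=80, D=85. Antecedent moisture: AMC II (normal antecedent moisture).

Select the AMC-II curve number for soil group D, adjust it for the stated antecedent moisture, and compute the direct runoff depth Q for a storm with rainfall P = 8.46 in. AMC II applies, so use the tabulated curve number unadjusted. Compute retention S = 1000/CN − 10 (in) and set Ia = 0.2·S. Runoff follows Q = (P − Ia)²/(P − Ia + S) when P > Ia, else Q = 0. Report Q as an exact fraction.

NRCS table: residential, 1/2-acre lots, soil group D → CN(II) = 85
Average conditions: CN = 85 (no AMC adjustment).
S = 1000/85 − 10 = 30/17 in ≈ 1.765 in
Ia = 0.2S: 0.2·1.765 = 0.353 in (exactly 6/17)
Since P=8.460 > Ia=0.353: effective rainfall P−Ia = 6891/850 in
Q: (6891/850)² ÷ (8391/850) = 15828627/2377450 in (≈ 6.658 in)

Q = 15828627/2377450 in ≈ 6.658 in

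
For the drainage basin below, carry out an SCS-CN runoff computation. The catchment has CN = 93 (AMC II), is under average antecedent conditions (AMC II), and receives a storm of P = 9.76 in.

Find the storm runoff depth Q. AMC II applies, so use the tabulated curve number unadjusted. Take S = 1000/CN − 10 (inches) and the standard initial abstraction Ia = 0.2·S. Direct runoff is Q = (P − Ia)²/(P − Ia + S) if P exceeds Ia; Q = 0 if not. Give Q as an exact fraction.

CN(II) = 93; AMC II needs no correction.
S = 1000/93 − 10 = 70/93 in ≈ 0.753 in
Initial abstraction Ia = S/5 = (70/93)/5 = 14/93 ≈ 0.151 in
Excess rainfall: 9.760 − 0.151 = 9.609 in; P > Ia so Q > 0
Runoff Q = (P−Ia)²/(P−Ia+S) = (9.609)²/(9.609+0.753) = 124791241/14003475 ≈ 8.911 in

Q = 124791241/14003475 in ≈ 8.911 in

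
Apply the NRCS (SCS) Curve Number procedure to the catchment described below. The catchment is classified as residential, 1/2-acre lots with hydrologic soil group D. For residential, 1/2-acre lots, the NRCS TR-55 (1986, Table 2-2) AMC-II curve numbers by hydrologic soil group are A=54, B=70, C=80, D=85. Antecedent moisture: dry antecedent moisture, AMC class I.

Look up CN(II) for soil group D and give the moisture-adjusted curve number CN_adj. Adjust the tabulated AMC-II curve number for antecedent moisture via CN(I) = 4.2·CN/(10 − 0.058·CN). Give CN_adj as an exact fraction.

CN_adj = 11900/169 ≈ 70.414

NRCS table: residential, 1/2-acre lots, soil group D → CN(II) = 85
CN(I) from CN(II)=85: (4.2·85)/(10 − 0.058·85) = 11900/169 ≈ 70.414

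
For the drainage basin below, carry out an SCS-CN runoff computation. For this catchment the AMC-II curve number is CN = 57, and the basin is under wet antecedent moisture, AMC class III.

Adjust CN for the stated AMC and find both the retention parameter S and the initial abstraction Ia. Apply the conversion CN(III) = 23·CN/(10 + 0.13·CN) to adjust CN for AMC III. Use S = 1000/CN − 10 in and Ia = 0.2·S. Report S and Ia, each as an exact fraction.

Wet (AMC III): CN(III) = 23·57/(10 + 0.13·57) = 1311/(1741/100) = 131100/1741 ≈ 75.302
Retention S: 1000/CN − 10 with CN=75.302 → S = 4300/1311 ≈ 3.280 in
Initial abstraction Ia = S/5 = (4300/1311)/5 = 860/1311 ≈ 0.656 in

S = 4300/1311 in ≈ 3.280 in; Ia = 860/1311 in ≈ 0.656 in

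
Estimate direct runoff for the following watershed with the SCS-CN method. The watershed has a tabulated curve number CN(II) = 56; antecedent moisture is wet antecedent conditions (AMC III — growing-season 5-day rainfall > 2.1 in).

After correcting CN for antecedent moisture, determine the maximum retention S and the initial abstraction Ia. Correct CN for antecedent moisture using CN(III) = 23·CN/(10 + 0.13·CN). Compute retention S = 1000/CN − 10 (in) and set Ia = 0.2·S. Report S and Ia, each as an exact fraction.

S = 550/161 in ≈ 3.416 in; Ia = 110/161 in ≈ 0.683 in

Adjust CN=56 to AMC III: 23·56/(10 + 0.13·56) → 1288 ÷ (432/25) = 4025/54 ≈ 74.537
Retention S: 1000/CN − 10 with CN=74.537 → S = 550/161 ≈ 3.416 in
Ia = 0.2S: 0.2·3.416 = 0.683 in (exactly 110/161)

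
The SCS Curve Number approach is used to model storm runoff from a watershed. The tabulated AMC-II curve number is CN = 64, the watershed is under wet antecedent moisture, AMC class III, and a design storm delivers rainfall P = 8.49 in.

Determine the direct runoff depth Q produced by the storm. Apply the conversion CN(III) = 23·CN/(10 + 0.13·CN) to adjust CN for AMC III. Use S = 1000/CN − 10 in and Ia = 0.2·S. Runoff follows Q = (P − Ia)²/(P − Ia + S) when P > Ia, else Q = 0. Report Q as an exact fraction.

Q = 28219467/4605175 in ≈ 6.128 in

Wet (AMC III): CN(III) = 23·64/(10 + 0.13·64) = 1472/(458/25) = 18400/229 ≈ 80.349
Retention S: 1000/CN − 10 with CN=80.349 → S = 225/92 ≈ 2.446 in
Ia = 0.2·(225/92) = 45/92 in ≈ 0.489 in
Since P=8.490 > Ia=0.489: effective rainfall P−Ia = 9201/1150 in
Runoff Q = (P−Ia)²/(P−Ia+S) = (8.001)²/(8.001+2.446) = 28219467/4605175 ≈ 6.128 in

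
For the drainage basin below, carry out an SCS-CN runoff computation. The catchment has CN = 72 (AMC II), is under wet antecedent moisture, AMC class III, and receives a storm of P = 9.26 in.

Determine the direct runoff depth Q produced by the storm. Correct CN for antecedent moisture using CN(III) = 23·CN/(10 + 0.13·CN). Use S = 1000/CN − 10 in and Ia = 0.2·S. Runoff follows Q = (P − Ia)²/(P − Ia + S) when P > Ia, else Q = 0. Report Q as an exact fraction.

Q = 8526860281/1136854350 in ≈ 7.500 in

Wet (AMC III): CN(III) = 23·72/(10 + 0.13·72) = 1656/(484/25) = 10350/121 ≈ 85.537
S = 1000/(10350/121) − 10 = 350/207 in ≈ 1.691 in
Ia = 0.2·(350/207) = 70/207 in ≈ 0.338 in
Since P=9.260 > Ia=0.338: effective rainfall P−Ia = 92341/10350 in
Runoff Q = (P−Ia)²/(P−Ia+S) = (8.922)²/(8.922+1.691) = 8526860281/1136854350 ≈ 7.500 in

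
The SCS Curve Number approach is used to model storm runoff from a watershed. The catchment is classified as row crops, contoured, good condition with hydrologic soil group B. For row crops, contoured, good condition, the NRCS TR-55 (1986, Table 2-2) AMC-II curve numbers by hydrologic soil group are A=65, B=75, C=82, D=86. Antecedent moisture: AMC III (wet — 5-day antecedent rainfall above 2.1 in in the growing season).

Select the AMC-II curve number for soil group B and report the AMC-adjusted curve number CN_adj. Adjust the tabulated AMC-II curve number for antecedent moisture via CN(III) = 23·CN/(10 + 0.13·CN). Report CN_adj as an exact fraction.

CN_adj = 6900/79 ≈ 87.342

NRCS table: row crops, contoured, good condition, soil group B → CN(II) = 75
Adjust CN=75 to AMC III: 23·75/(10 + 0.13·75) → 1725 ÷ (79/4) = 6900/79 ≈ 87.342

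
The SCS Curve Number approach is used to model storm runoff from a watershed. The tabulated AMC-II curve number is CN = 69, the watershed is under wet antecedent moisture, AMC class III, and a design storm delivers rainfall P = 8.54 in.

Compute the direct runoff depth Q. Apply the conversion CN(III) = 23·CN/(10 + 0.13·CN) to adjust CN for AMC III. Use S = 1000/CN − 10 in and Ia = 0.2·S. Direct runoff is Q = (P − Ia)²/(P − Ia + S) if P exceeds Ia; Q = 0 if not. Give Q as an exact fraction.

Q = 418154929201/63610848150 in ≈ 6.574 in

Wet (AMC III): CN(III) = 23·69/(10 + 0.13·69) = 1587/(1897/100) = 158700/1897 ≈ 83.658
Max retention: S = 1000/(158700/1897) − 10 = 3100/1587 in (≈ 1.953 in)
Ia = 0.2S: 0.2·1.953 = 0.391 in (exactly 620/1587)
P − Ia = 8.540 − 0.391 = 646649/79350 ≈ 8.149 in (> 0, runoff occurs)
Q = (646649/79350)²/((646649/79350) + 3100/1587) = (418154929201/6296422500)/(801649/79350) = 418154929201/63610848150 in ≈ 6.574 in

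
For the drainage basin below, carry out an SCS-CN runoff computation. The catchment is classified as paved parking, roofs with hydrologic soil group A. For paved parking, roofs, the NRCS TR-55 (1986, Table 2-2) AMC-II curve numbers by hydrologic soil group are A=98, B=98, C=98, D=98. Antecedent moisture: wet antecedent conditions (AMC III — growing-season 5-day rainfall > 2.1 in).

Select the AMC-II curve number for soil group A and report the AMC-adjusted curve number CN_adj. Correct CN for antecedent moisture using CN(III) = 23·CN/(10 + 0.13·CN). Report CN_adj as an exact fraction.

CN_adj = 112700/1137 ≈ 99.120

NRCS table: paved parking, roofs, soil group A → CN(II) = 98
Wet (AMC III): CN(III) = 23·98/(10 + 0.13·98) = 2254/(1137/50) = 112700/1137 ≈ 99.120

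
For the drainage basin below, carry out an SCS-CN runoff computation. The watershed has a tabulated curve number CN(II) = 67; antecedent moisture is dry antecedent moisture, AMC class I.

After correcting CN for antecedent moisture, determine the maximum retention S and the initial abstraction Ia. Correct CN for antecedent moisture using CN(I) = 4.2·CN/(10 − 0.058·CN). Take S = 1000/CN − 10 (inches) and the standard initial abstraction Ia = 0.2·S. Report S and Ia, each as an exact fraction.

Dry (AMC I): CN(I) = 4.2·67/(10 − 0.058·67) = (1407/5)/(3057/500) = 46900/1019 ≈ 46.026
Max retention: S = 1000/(46900/1019) − 10 = 5500/469 in (≈ 11.727 in)
Ia = 0.2·(5500/469) = 1100/469 in ≈ 2.345 in

S = 5500/469 in ≈ 11.727 in; Ia = 1100/469 in ≈ 2.345 in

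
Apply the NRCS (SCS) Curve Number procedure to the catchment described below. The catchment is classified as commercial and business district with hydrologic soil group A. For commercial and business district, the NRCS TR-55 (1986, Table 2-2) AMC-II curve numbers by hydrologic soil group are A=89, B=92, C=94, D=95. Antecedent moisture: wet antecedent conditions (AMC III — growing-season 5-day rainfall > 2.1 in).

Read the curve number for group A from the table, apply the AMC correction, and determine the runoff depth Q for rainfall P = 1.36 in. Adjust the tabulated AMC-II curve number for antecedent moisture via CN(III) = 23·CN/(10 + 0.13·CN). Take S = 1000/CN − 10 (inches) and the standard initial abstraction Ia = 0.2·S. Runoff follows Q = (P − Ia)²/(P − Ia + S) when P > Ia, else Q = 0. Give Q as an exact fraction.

NRCS table: commercial and business district, soil group A → CN(II) = 89
CN(III) from CN(II)=89: (23·89)/(10 + 0.13·89) = 204700/2157 ≈ 94.900
Max retention: S = 1000/(204700/2157) − 10 = 1100/2047 in (≈ 0.537 in)
Ia = 0.2·(1100/2047) = 220/2047 in ≈ 0.107 in
Excess rainfall: 1.360 − 0.107 = 1.253 in; P > Ia so Q > 0
Runoff Q = (P−Ia)²/(P−Ia+S) = (1.253)²/(1.253+0.537) = 2054276802/2343763825 ≈ 0.876 in

Q = 2054276802/2343763825 in ≈ 0.876 in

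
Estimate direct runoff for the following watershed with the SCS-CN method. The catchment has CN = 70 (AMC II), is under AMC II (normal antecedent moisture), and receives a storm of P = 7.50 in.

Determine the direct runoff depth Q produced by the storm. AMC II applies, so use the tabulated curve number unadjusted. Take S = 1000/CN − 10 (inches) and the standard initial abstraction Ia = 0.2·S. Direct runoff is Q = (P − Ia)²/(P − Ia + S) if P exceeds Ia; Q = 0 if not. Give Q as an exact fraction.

Q = 961/238 in ≈ 4.038 in

AMC II — tabulated CN = 70 applies directly.
Max retention: S = 1000/70 − 10 = 30/7 in (≈ 4.286 in)
Ia = 0.2·(30/7) = 6/7 in ≈ 0.857 in
P − Ia = 7.500 − 0.857 = 93/14 ≈ 6.643 in (> 0, runoff occurs)
Runoff Q = (P−Ia)²/(P−Ia+S) = (6.643)²/(6.643+4.286) = 961/238 ≈ 4.038 in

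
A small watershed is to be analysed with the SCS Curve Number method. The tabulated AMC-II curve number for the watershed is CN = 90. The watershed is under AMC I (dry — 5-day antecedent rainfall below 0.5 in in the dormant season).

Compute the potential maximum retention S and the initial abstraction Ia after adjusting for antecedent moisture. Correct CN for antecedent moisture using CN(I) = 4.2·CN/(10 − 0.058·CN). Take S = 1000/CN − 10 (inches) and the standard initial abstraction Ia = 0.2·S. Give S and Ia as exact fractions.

S = 500/189 in ≈ 2.646 in; Ia = 100/189 in ≈ 0.529 in

Dry (AMC I): CN(I) = 4.2·90/(10 − 0.058·90) = 378/(239/50) = 18900/239 ≈ 79.079
S = 1000/(18900/239) − 10 = 500/189 in ≈ 2.646 in
Initial abstraction Ia = S/5 = (500/189)/5 = 100/189 ≈ 0.529 in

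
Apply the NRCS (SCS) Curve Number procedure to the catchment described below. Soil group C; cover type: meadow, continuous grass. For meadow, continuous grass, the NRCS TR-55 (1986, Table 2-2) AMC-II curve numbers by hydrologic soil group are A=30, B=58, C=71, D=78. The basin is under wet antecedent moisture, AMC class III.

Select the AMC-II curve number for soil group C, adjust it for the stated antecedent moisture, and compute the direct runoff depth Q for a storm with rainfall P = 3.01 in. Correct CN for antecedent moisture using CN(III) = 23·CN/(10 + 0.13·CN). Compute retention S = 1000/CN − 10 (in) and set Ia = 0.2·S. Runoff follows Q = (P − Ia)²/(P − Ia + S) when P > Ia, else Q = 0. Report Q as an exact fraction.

NRCS table: meadow, continuous grass, soil group C → CN(II) = 71
Wet (AMC III): CN(III) = 23·71/(10 + 0.13·71) = 1633/(1923/100) = 163300/1923 ≈ 84.919
Max retention: S = 1000/(163300/1923) − 10 = 2900/1633 in (≈ 1.776 in)
Initial abstraction Ia = S/5 = (2900/1633)/5 = 580/1633 ≈ 0.355 in
Since P=3.010 > Ia=0.355: effective rainfall P−Ia = 433533/163300 in
Q = (433533/163300)²/((433533/163300) + 2900/1633) = (187950862089/26666890000)/(723533/163300) = 187950862089/118152938900 in ≈ 1.591 in

Q = 187950862089/118152938900 in ≈ 1.591 in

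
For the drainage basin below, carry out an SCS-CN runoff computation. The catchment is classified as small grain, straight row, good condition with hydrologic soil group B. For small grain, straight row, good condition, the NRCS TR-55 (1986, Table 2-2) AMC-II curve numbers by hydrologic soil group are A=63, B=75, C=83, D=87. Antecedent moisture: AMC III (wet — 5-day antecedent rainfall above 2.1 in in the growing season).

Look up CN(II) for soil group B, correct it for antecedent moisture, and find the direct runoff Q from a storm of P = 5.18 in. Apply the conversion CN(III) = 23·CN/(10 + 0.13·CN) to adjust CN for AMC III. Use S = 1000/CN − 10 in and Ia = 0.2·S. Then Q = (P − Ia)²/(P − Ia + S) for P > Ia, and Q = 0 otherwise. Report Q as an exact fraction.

NRCS table: small grain, straight row, good condition, soil group B → CN(II) = 75
Wet (AMC III): CN(III) = 23·75/(10 + 0.13·75) = 1725/(79/4) = 6900/79 ≈ 87.342
S = 1000/(6900/79) − 10 = 100/69 in ≈ 1.449 in
Ia = 0.2S: 0.2·1.449 = 0.290 in (exactly 20/69)
P − Ia = 5.180 − 0.290 = 16871/3450 ≈ 4.890 in (> 0, runoff occurs)
Runoff Q = (P−Ia)²/(P−Ia+S) = (4.890)²/(4.890+1.449) = 284630641/75454950 ≈ 3.772 in

Q = 284630641/75454950 in ≈ 3.772 in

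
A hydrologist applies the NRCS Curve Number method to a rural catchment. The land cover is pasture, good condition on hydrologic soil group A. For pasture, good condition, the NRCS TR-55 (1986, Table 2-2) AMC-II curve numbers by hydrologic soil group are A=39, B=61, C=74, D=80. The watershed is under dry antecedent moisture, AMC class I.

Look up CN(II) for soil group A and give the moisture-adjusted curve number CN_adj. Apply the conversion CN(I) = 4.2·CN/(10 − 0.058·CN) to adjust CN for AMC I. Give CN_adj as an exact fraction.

CN_adj = 81900/3869 ≈ 21.168

NRCS table: pasture, good condition, soil group A → CN(II) = 39
Adjust CN=39 to AMC I: 4.2·39/(10 − 0.058·39) → (819/5) ÷ (3869/500) = 81900/3869 ≈ 21.168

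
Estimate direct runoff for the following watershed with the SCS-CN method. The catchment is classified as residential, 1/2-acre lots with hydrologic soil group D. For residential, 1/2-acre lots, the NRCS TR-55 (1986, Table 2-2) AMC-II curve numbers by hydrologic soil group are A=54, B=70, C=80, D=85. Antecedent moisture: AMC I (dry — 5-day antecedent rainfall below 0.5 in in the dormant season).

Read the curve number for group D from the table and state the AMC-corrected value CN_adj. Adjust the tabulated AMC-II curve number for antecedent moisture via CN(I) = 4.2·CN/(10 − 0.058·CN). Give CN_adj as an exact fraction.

NRCS table: residential, 1/2-acre lots, soil group D → CN(II) = 85
Adjust CN=85 to AMC I: 4.2·85/(10 − 0.058·85) → 357 ÷ (507/100) = 11900/169 ≈ 70.414

CN_adj = 11900/169 ≈ 70.414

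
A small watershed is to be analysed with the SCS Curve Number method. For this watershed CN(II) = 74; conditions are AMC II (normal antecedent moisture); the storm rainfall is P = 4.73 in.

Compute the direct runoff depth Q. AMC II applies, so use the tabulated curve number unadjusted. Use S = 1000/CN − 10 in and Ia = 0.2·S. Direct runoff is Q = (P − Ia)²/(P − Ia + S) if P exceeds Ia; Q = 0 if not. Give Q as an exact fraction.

Average conditions: CN = 74 (no AMC adjustment).
Max retention: S = 1000/74 − 10 = 130/37 in (≈ 3.514 in)
Ia = 0.2·(130/37) = 26/37 in ≈ 0.703 in
P − Ia = 4.730 − 0.703 = 14901/3700 ≈ 4.027 in (> 0, runoff occurs)
Q: (14901/3700)² ÷ (27901/3700) = 222039801/103233700 in (≈ 2.151 in)

Q = 222039801/103233700 in ≈ 2.151 in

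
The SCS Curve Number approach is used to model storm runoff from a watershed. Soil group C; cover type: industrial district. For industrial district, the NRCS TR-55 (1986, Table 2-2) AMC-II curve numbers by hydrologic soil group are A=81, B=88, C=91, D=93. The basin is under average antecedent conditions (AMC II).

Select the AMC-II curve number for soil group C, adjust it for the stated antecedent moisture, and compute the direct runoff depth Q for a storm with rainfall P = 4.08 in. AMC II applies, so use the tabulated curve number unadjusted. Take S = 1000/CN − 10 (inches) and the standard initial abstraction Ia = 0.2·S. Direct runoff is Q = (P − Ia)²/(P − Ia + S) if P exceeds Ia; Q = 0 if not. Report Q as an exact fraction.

NRCS table: industrial district, soil group C → CN(II) = 91
AMC II — tabulated CN = 91 applies directly.
S = 1000/91 − 10 = 90/91 in ≈ 0.989 in
Ia = 0.2·(90/91) = 18/91 in ≈ 0.198 in
P − Ia = 4.080 − 0.198 = 8832/2275 ≈ 3.882 in (> 0, runoff occurs)
Q: (8832/2275)² ÷ (11082/2275) = 13000704/4201925 in (≈ 3.094 in)

Q = 13000704/4201925 in ≈ 3.094 in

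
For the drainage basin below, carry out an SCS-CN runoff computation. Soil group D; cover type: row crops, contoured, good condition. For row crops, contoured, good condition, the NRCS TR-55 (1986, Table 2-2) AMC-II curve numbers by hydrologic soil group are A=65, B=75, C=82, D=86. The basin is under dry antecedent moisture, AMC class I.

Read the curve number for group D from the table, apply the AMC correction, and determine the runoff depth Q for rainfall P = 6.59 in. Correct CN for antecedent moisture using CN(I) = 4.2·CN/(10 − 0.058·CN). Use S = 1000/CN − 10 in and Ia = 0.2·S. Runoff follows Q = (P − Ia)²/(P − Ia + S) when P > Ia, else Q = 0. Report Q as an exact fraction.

NRCS table: row crops, contoured, good condition, soil group D → CN(II) = 86
Dry (AMC I): CN(I) = 4.2·86/(10 − 0.058·86) = (1806/5)/(1253/250) = 12900/179 ≈ 72.067
S = 1000/(12900/179) − 10 = 500/129 in ≈ 3.876 in
Ia = 0.2S: 0.2·3.876 = 0.775 in (exactly 100/129)
Since P=6.590 > Ia=0.775: effective rainfall P−Ia = 75011/12900 in
Runoff Q = (P−Ia)²/(P−Ia+S) = (5.815)²/(5.815+3.876) = 5626650121/1612641900 ≈ 3.489 in

Q = 5626650121/1612641900 in ≈ 3.489 in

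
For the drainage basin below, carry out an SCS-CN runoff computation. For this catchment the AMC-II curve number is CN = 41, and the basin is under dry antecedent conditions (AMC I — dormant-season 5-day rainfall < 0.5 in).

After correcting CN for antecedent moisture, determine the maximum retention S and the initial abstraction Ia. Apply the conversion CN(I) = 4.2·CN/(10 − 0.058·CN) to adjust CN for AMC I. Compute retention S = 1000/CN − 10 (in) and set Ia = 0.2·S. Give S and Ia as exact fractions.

Adjust CN=41 to AMC I: 4.2·41/(10 − 0.058·41) → (861/5) ÷ (3811/500) = 86100/3811 ≈ 22.592
Retention S: 1000/CN − 10 with CN=22.592 → S = 29500/861 ≈ 34.262 in
Ia = 0.2S: 0.2·34.262 = 6.852 in (exactly 5900/861)

S = 29500/861 in ≈ 34.262 in; Ia = 5900/861 in ≈ 6.852 in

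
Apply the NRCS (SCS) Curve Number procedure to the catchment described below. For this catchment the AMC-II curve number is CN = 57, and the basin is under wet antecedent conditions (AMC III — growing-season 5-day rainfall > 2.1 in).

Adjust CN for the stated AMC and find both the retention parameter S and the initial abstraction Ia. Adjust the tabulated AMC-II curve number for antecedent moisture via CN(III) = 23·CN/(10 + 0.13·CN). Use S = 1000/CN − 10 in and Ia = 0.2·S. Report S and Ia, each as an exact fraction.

S = 4300/1311 in ≈ 3.280 in; Ia = 860/1311 in ≈ 0.656 in

CN(III) from CN(II)=57: (23·57)/(10 + 0.13·57) = 131100/1741 ≈ 75.302
Max retention: S = 1000/(131100/1741) − 10 = 4300/1311 in (≈ 3.280 in)
Initial abstraction Ia = S/5 = (4300/1311)/5 = 860/1311 ≈ 0.656 in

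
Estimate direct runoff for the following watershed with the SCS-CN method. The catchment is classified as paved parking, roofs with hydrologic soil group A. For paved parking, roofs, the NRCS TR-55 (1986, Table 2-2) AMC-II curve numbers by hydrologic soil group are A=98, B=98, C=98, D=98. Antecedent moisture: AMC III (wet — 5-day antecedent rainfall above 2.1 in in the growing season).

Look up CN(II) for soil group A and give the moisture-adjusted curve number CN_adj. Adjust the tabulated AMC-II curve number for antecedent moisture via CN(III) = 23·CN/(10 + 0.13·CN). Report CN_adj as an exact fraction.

CN_adj = 112700/1137 ≈ 99.120

NRCS table: paved parking, roofs, soil group A → CN(II) = 98
CN(III) from CN(II)=98: (23·98)/(10 + 0.13·98) = 112700/1137 ≈ 99.120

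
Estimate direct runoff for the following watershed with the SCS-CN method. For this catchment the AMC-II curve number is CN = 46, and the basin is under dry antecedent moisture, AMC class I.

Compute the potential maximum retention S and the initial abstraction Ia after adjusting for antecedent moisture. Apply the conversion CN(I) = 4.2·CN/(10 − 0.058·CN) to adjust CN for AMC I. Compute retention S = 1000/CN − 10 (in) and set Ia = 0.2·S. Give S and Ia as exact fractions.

Dry (AMC I): CN(I) = 4.2·46/(10 − 0.058·46) = (966/5)/(1833/250) = 16100/611 ≈ 26.350
Retention S: 1000/CN − 10 with CN=26.350 → S = 4500/161 ≈ 27.950 in
Ia = 0.2S: 0.2·27.950 = 5.590 in (exactly 900/161)

S = 4500/161 in ≈ 27.950 in; Ia = 900/161 in ≈ 5.590 in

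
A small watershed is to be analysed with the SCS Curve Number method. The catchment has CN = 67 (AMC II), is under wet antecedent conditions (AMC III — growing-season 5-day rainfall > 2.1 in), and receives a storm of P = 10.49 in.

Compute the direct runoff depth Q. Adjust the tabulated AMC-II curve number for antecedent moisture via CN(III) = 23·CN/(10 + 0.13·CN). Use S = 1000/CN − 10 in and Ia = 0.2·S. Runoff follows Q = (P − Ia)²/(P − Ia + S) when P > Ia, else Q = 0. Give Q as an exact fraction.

CN(III) from CN(II)=67: (23·67)/(10 + 0.13·67) = 154100/1871 ≈ 82.362
Retention S: 1000/CN − 10 with CN=82.362 → S = 3300/1541 ≈ 2.141 in
Ia = 0.2·(3300/1541) = 660/1541 in ≈ 0.428 in
Since P=10.490 > Ia=0.428: effective rainfall P−Ia = 1550509/154100 in
Q: (1550509/154100)² ÷ (1880509/154100) = 2404078159081/289786436900 in (≈ 8.296 in)

Q = 2404078159081/289786436900 in ≈ 8.296 in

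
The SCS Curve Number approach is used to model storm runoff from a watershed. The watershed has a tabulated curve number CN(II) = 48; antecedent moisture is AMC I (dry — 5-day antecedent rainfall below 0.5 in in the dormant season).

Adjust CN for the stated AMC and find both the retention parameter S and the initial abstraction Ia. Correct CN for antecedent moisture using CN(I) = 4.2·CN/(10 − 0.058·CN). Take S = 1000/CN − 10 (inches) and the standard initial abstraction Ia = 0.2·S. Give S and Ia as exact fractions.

S = 1625/63 in ≈ 25.794 in; Ia = 325/63 in ≈ 5.159 in

Dry (AMC I): CN(I) = 4.2·48/(10 − 0.058·48) = (1008/5)/(902/125) = 12600/451 ≈ 27.938
Max retention: S = 1000/(12600/451) − 10 = 1625/63 in (≈ 25.794 in)
Initial abstraction Ia = S/5 = (1625/63)/5 = 325/63 ≈ 5.159 in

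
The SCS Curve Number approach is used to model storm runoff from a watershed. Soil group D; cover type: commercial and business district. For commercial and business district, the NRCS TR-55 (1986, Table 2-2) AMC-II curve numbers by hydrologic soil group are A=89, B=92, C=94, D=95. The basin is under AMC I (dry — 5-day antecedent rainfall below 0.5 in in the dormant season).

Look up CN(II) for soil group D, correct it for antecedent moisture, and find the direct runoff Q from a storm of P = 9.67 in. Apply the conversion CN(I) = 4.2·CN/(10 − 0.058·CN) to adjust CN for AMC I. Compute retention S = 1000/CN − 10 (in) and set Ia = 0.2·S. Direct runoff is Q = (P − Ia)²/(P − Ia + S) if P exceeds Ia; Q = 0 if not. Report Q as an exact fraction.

NRCS table: commercial and business district, soil group D → CN(II) = 95
CN(I) from CN(II)=95: (4.2·95)/(10 − 0.058·95) = 39900/449 ≈ 88.864
S = 1000/(39900/449) − 10 = 500/399 in ≈ 1.253 in
Ia = 0.2·(500/399) = 100/399 in ≈ 0.251 in
Excess rainfall: 9.670 − 0.251 = 9.419 in; P > Ia so Q > 0
Q: (375833/39900)² ÷ (425833/39900) = 141250443889/16990736700 in (≈ 8.313 in)

Q = 141250443889/16990736700 in ≈ 8.313 in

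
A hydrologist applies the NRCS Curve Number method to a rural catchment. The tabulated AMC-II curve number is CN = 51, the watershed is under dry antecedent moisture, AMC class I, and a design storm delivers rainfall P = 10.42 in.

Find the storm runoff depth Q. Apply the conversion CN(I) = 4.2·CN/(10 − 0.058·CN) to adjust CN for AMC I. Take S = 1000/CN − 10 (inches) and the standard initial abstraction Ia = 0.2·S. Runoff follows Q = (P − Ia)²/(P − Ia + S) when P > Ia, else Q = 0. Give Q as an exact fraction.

Adjust CN=51 to AMC I: 4.2·51/(10 − 0.058·51) → (1071/5) ÷ (3521/500) = 15300/503 ≈ 30.417
Max retention: S = 1000/(15300/503) − 10 = 3500/153 in (≈ 22.876 in)
Ia = 0.2·(3500/153) = 700/153 in ≈ 4.575 in
Since P=10.420 > Ia=4.575: effective rainfall P−Ia = 44713/7650 in
Q = (44713/7650)²/((44713/7650) + 3500/153) = (1999252369/58522500)/(219713/7650) = 1999252369/1680804450 in ≈ 1.189 in

Q = 1999252369/1680804450 in ≈ 1.189 in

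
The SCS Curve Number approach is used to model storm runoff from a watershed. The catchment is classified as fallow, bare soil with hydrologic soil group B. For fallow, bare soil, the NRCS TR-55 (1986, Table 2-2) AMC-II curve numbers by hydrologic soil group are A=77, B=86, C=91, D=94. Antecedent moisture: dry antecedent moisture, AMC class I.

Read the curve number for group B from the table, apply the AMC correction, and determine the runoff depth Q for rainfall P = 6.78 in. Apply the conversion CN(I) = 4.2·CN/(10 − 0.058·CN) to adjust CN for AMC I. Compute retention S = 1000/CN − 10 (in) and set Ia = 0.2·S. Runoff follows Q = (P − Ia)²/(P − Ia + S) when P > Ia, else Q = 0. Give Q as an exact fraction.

NRCS table: fallow, bare soil, soil group B → CN(II) = 86
CN(I) from CN(II)=86: (4.2·86)/(10 − 0.058·86) = 12900/179 ≈ 72.067
S = 1000/(12900/179) − 10 = 500/129 in ≈ 3.876 in
Initial abstraction Ia = S/5 = (500/129)/5 = 100/129 ≈ 0.775 in
Since P=6.780 > Ia=0.775: effective rainfall P−Ia = 38731/6450 in
Q: (38731/6450)² ÷ (63731/6450) = 1500090361/411064950 in (≈ 3.649 in)

Q = 1500090361/411064950 in ≈ 3.649 in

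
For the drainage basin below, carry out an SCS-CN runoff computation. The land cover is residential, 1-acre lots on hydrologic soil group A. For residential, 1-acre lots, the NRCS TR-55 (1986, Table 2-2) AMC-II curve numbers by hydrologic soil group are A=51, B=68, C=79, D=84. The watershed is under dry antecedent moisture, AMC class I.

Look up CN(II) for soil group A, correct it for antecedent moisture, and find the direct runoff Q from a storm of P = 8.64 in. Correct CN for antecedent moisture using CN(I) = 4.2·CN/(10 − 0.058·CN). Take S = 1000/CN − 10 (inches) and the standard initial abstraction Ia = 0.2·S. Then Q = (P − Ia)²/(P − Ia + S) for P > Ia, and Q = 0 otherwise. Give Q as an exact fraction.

Q = 30217538/49269825 in ≈ 0.613 in

NRCS table: residential, 1-acre lots, soil group A → CN(II) = 51
Adjust CN=51 to AMC I: 4.2·51/(10 − 0.058·51) → (1071/5) ÷ (3521/500) = 15300/503 ≈ 30.417
Max retention: S = 1000/(15300/503) − 10 = 3500/153 in (≈ 22.876 in)
Initial abstraction Ia = S/5 = (3500/153)/5 = 700/153 ≈ 4.575 in
P − Ia = 8.640 − 4.575 = 15548/3825 ≈ 4.065 in (> 0, runoff occurs)
Q = (15548/3825)²/((15548/3825) + 3500/153) = (241740304/14630625)/(103048/3825) = 30217538/49269825 in ≈ 0.613 in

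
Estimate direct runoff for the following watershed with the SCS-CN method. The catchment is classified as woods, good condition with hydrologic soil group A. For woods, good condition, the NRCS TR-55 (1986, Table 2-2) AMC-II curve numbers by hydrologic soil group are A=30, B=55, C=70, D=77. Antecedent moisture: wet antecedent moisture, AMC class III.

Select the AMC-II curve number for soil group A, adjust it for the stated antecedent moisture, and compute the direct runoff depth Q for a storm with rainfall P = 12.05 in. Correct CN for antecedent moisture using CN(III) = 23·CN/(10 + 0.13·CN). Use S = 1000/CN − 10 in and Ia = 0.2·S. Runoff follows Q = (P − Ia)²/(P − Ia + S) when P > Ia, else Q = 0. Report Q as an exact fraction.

NRCS table: woods, good condition, soil group A → CN(II) = 30
Adjust CN=30 to AMC III: 23·30/(10 + 0.13·30) → 690 ÷ (139/10) = 6900/139 ≈ 49.640
S = 1000/(6900/139) − 10 = 700/69 in ≈ 10.145 in
Ia = 0.2·(700/69) = 140/69 in ≈ 2.029 in
Excess rainfall: 12.050 − 2.029 = 10.021 in; P > Ia so Q > 0
Q: (13829/1380)² ÷ (27829/1380) = 191241241/38404020 in (≈ 4.980 in)

Q = 191241241/38404020 in ≈ 4.980 in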